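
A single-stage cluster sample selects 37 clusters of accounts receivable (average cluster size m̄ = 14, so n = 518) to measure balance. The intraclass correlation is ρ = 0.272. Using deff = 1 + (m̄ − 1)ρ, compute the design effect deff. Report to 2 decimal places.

4.54

deff = 1 + (14 − 1)·0.272 = 1 + 3.536 = 4.536.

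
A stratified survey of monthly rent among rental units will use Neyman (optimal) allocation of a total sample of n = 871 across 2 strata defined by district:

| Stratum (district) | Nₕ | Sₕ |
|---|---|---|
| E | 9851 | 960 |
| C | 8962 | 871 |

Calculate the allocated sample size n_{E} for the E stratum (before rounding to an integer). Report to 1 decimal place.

Neyman allocation: nₕ = n·NₕSₕ / Σⱼ NⱼSⱼ.
Σ NⱼSⱼ = 9851·960 + 8962·871 = 1.7262862 × 10^7.
n_{E} = 871·9851·960 / (1.7262862 × 10^7) = 477.2.

477.2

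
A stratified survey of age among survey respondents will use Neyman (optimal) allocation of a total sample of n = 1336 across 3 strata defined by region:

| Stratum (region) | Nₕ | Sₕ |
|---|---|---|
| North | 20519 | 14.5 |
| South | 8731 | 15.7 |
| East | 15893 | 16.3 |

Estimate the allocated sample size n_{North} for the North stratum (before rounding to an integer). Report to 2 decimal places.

573.04

Neyman allocation: nₕ = n·NₕSₕ / Σⱼ NⱼSⱼ.
Σ NⱼSⱼ = 20519·14.5 + 8731·15.7 + 15893·16.3 = 693658.1.
n_{North} = 1336·20519·14.5 / 693658.1 = 573.04.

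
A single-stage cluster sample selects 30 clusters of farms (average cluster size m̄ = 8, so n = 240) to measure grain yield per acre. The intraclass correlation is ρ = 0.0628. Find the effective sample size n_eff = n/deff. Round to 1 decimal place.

166.7

deff = 1 + (8 − 1)·0.0628 = 1 + 0.4396 = 1.4396.
n_eff = 240 / 1.4396 = 166.7.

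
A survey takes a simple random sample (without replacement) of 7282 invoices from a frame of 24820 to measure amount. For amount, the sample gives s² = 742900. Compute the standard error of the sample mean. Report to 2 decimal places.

Under SRS without replacement, Var(ȳ) = (1 − f)·s²/n with f = n/N = 7282/24820 = 0.29339243.
Var(ȳ) = (1 − 0.29339243)·742900/7282 = 0.70660757·102.01868 = 72.087169.
SE(ȳ) = √(72.087169) = 8.49.

8.49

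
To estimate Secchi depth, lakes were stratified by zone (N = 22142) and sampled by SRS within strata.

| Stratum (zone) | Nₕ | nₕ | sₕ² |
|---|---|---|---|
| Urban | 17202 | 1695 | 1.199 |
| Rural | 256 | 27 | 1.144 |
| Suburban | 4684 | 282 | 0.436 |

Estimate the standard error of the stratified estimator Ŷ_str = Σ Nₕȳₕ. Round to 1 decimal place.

Var(Ŷ_str) = Σₕ Nₕ²(1 − fₕ)sₕ²/nₕ.
Urban: 17202²·(1 − 1695/17202)·1.199/1695 = 188693.18.
Rural: 256²·(1 − 27/256)·1.144/27 = 2483.9206.
Suburban: 4684²·(1 − 282/4684)·0.436/282 = 31878.972.
Sum = 223056.07.
SE = √(223056.07) = 472.3.

472.3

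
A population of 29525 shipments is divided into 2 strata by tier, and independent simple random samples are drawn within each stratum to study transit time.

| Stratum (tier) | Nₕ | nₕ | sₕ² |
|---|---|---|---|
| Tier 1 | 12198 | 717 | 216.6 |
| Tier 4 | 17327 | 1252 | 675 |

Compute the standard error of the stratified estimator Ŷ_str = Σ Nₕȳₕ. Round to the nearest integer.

Var(Ŷ_str) = Σₕ Nₕ²(1 − fₕ)sₕ²/nₕ.
Tier 1: 12198²·(1 − 717/12198)·216.6/717 = 4.2306553 × 10^7.
Tier 4: 17327²·(1 − 1252/17327)·675/1252 = 1.5016676 × 10^8.
Sum = 1.9247331 × 10^8.
SE = √(1.9247331 × 10^8) = 13873.

13873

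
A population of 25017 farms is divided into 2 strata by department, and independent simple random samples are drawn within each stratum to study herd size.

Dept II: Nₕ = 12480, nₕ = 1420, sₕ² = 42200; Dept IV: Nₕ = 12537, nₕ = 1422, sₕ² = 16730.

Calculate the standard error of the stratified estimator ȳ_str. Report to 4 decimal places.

3.0288

Var(ȳ_str) = Σₕ Wₕ²(1 − fₕ)sₕ²/nₕ with Wₕ = Nₕ/N, N = 25017.
Dept II: Wₕ = 0.49886077; term = 0.49886077²·(1 − 0.11378205)·42200/1420 = 6.5542554.
Dept IV: Wₕ = 0.50113923; term = 0.50113923²·(1 − 0.11342426)·16730/1422 = 2.6195638.
Sum = 9.1738192.
SE = √(9.1738192) = 3.0288.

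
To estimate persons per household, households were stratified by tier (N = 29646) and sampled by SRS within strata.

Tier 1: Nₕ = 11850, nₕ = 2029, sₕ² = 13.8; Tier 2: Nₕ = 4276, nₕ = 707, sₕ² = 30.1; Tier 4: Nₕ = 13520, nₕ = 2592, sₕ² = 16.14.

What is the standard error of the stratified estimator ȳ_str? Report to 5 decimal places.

0.05183

Var(ȳ_str) = Σₕ Wₕ²(1 − fₕ)sₕ²/nₕ with Wₕ = Nₕ/N, N = 29646.
Tier 1: Wₕ = 0.39971666; term = 0.39971666²·(1 − 0.17122363)·13.8/2029 = 9.0061441 × 10^-4.
Tier 2: Wₕ = 0.14423531; term = 0.14423531²·(1 − 0.16534144)·30.1/707 = 7.3926325 × 10^-4.
Tier 4: Wₕ = 0.45604803; term = 0.45604803²·(1 − 0.19171598)·16.14/2592 = 0.0010467759.
Sum = 0.0026866536.
SE = √(0.0026866536) = 0.05183.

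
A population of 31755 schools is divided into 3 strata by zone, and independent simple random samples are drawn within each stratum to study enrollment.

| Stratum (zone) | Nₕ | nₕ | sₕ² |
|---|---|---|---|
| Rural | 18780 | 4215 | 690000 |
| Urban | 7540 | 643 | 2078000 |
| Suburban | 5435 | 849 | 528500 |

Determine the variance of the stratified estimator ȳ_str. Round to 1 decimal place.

226.5

Var(ȳ_str) = Σₕ Wₕ²(1 − fₕ)sₕ²/nₕ with Wₕ = Nₕ/N, N = 31755.
Rural: Wₕ = 0.59140293; term = 0.59140293²·(1 − 0.22444089)·690000/4215 = 44.405151.
Urban: Wₕ = 0.23744292; term = 0.23744292²·(1 − 0.08527851)·2078000/643 = 166.66404.
Suburban: Wₕ = 0.17115415; term = 0.17115415²·(1 − 0.15620975)·528500/849 = 15.386742.
Sum = 226.45593.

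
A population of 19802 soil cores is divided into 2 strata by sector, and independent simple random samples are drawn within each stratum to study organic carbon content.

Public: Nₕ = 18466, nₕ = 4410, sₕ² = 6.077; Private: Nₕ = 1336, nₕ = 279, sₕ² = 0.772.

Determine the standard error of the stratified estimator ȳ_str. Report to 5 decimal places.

0.03037

Var(ȳ_str) = Σₕ Wₕ²(1 − fₕ)sₕ²/nₕ with Wₕ = Nₕ/N, N = 19802.
Public: Wₕ = 0.93253207; term = 0.93253207²·(1 − 0.23881729)·6.077/4410 = 9.1215179 × 10^-4.
Private: Wₕ = 0.06746793; term = 0.06746793²·(1 − 0.20883234)·0.772/279 = 9.96498 × 10^-6.
Sum = 9.2211677 × 10^-4.
SE = √(9.2211677 × 10^-4) = 0.03037.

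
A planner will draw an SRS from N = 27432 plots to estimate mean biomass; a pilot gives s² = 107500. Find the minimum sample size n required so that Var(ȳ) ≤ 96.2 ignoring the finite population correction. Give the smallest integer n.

Without fpc, n₀ = s²/D = 107500/96.2 = 1117.4636.
Rounding up, n = 1118.

1118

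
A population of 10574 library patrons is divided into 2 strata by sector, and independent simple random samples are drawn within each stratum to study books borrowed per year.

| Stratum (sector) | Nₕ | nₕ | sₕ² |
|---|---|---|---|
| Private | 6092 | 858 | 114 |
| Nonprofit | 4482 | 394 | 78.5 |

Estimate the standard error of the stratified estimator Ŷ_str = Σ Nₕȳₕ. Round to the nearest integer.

Var(Ŷ_str) = Σₕ Nₕ²(1 − fₕ)sₕ²/nₕ.
Private: 6092²·(1 − 858/6092)·114/858 = 4.2365387 × 10^6.
Nonprofit: 4482²·(1 − 394/4482)·78.5/394 = 3.6505321 × 10^6.
Sum = 7.8870708 × 10^6.
SE = √(7.8870708 × 10^6) = 2808.

2808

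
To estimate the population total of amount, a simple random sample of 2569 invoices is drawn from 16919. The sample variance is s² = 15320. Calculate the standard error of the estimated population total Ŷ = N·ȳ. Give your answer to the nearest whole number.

38051

Var(Ŷ) = N²·Var(ȳ) = N²·(1 − n/N)·s²/n.
f = 2569/16919 = 0.15184113; Var(ȳ) = 0.84815887·15320/2569 = 5.057919.
Var(Ŷ) = 16919² · 5.057919 = 1.4478423 × 10^9.
SE(Ŷ) = √(1.4478423 × 10^9) = 38051.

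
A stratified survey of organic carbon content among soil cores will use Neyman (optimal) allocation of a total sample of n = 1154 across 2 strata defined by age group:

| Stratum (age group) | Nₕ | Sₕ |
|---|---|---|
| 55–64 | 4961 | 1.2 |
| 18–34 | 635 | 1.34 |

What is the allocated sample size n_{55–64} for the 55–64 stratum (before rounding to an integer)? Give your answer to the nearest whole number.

Neyman allocation: nₕ = n·NₕSₕ / Σⱼ NⱼSⱼ.
Σ NⱼSⱼ = 4961·1.2 + 635·1.34 = 6804.1.
n_{55–64} = 1154·4961·1.2 / 6804.1 = 1010.

1010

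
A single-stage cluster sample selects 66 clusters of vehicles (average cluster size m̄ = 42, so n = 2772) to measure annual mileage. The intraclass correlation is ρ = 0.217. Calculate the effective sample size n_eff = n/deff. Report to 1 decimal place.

deff = 1 + (42 − 1)·0.217 = 1 + 8.897 = 9.897.
n_eff = 2772 / 9.897 = 280.1.

280.1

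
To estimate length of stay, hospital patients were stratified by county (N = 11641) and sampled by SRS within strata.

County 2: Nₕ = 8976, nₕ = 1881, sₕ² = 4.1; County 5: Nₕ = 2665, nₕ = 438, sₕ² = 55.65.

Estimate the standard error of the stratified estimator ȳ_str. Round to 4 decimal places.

0.0812

Var(ȳ_str) = Σₕ Wₕ²(1 − fₕ)sₕ²/nₕ with Wₕ = Nₕ/N, N = 11641.
County 2: Wₕ = 0.77106778; term = 0.77106778²·(1 − 0.20955882)·4.1/1881 = 0.0010243532.
County 5: Wₕ = 0.22893222; term = 0.22893222²·(1 − 0.16435272)·55.65/438 = 0.0055645226.
Sum = 0.0065888758.
SE = √(0.0065888758) = 0.0812.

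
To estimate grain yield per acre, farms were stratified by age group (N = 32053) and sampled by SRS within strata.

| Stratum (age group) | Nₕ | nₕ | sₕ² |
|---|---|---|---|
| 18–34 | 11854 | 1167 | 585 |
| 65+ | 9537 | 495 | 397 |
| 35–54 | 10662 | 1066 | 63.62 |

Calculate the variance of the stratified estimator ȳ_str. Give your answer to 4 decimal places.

0.1351

Var(ȳ_str) = Σₕ Wₕ²(1 − fₕ)sₕ²/nₕ with Wₕ = Nₕ/N, N = 32053.
18–34: Wₕ = 0.36982498; term = 0.36982498²·(1 − 0.09844778)·585/1167 = 0.061811371.
65+: Wₕ = 0.29753845; term = 0.29753845²·(1 − 0.05190311)·397/495 = 0.067316918.
35–54: Wₕ = 0.33263657; term = 0.33263657²·(1 − 0.09998124)·63.62/1066 = 0.0059433049.
Sum = 0.13507159.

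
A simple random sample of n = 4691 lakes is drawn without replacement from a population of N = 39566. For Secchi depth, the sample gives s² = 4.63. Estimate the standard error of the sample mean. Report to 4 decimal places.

Under SRS without replacement, Var(ȳ) = (1 − f)·s²/n with f = n/N = 4691/39566 = 0.11856139.
Var(ȳ) = (1 − 0.11856139)·4.63/4691 = 0.88143861·9.8699638 × 10^-4 = 8.6997671 × 10^-4.
SE(ȳ) = √(8.6997671 × 10^-4) = 0.0295.

0.0295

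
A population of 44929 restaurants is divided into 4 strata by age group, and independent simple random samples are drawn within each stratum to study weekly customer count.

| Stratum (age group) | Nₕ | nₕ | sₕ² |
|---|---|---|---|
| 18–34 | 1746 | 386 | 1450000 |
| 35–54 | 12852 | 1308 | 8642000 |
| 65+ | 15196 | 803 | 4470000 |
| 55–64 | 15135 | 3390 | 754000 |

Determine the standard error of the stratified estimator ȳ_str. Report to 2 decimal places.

33.36

Var(ȳ_str) = Σₕ Wₕ²(1 − fₕ)sₕ²/nₕ with Wₕ = Nₕ/N, N = 44929.
18–34: Wₕ = 0.03886131; term = 0.03886131²·(1 − 0.22107675)·1450000/386 = 4.418861.
35–54: Wₕ = 0.28605133; term = 0.28605133²·(1 − 0.10177404)·8642000/1308 = 485.60153.
65+: Wₕ = 0.33822253; term = 0.33822253²·(1 − 0.05284285)·4470000/803 = 603.14132.
55–64: Wₕ = 0.33686483; term = 0.33686483²·(1 − 0.22398414)·754000/3390 = 19.586354.
Sum = 1112.7481.
SE = √(1112.7481) = 33.36.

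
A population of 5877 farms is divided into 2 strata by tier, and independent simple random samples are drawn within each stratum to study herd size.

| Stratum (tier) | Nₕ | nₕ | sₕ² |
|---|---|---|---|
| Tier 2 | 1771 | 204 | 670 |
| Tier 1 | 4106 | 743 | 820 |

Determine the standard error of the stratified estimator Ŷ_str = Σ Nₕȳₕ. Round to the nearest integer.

4935

Var(Ŷ_str) = Σₕ Nₕ²(1 − fₕ)sₕ²/nₕ.
Tier 2: 1771²·(1 − 204/1771)·670/204 = 9.1144862 × 10^6.
Tier 1: 4106²·(1 − 743/4106)·820/743 = 1.5239505 × 10^7.
Sum = 2.4353991 × 10^7.
SE = √(2.4353991 × 10^7) = 4935.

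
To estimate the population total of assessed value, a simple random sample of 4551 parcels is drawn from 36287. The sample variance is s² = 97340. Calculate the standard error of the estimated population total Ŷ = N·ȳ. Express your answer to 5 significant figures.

Var(Ŷ) = N²·Var(ȳ) = N²·(1 − n/N)·s²/n.
f = 4551/36287 = 0.12541682; Var(ȳ) = 0.87458318·97340/4551 = 18.706202.
Var(Ŷ) = 36287² · 18.706202 = 2.4631324 × 10^10.
SE(Ŷ) = √(2.4631324 × 10^10) = 156940.

156940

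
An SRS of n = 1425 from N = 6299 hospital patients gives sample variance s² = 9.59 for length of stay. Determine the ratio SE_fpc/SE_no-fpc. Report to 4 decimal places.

f = n/N = 1425/6299 = 0.22622639.
SE_no-fpc = √(s²/n) = 0.082035508; SE_fpc = √((1−f)s²/n) = 0.072162045.
Ratio = √(1−f) = 0.87964403.

0.8796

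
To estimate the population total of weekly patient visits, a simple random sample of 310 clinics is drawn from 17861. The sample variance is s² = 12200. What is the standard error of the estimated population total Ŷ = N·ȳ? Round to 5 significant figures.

111070

Var(Ŷ) = N²·Var(ȳ) = N²·(1 − n/N)·s²/n.
f = 310/17861 = 0.01735625; Var(ȳ) = 0.98264375·12200/310 = 38.671786.
Var(Ŷ) = 17861² · 38.671786 = 1.2336892 × 10^10.
SE(Ŷ) = √(1.2336892 × 10^10) = 111070.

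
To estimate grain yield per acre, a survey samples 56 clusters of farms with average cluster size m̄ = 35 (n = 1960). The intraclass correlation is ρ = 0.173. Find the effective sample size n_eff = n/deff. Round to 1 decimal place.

deff = 1 + (35 − 1)·0.173 = 1 + 5.882 = 6.882.
n_eff = 1960 / 6.882 = 284.8.

284.8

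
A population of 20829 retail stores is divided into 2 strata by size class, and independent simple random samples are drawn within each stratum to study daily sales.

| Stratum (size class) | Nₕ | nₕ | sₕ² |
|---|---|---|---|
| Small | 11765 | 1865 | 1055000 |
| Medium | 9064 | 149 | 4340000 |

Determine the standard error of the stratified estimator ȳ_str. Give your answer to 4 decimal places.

Var(ȳ_str) = Σₕ Wₕ²(1 − fₕ)sₕ²/nₕ with Wₕ = Nₕ/N, N = 20829.
Small: Wₕ = 0.56483749; term = 0.56483749²·(1 − 0.15852104)·1055000/1865 = 151.86717.
Medium: Wₕ = 0.43516251; term = 0.43516251²·(1 − 0.01643866)·4340000/149 = 5425.1015.
Sum = 5576.9687.
SE = √(5576.9687) = 74.6791.

74.6791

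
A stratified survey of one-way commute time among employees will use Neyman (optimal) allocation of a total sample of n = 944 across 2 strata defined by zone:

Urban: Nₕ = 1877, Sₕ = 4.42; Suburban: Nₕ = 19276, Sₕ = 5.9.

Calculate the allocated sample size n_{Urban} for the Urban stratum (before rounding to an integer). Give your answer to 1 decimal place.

Neyman allocation: nₕ = n·NₕSₕ / Σⱼ NⱼSⱼ.
Σ NⱼSⱼ = 1877·4.42 + 19276·5.9 = 122024.74.
n_{Urban} = 944·1877·4.42 / 122024.74 = 64.2.

64.2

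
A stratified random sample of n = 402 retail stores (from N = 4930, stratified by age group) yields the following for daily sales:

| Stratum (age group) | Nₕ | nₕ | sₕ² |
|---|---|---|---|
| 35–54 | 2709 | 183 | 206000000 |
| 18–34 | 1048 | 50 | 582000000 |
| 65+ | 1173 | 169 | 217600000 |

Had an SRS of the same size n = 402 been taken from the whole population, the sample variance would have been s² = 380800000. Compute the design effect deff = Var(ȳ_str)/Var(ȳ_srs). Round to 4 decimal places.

1.0117

Var(ȳ_str) = Σ Wₕ²(1−fₕ)sₕ²/nₕ with Wₕ = Nₕ/4930:
  35–54: (2709/4930)²·(1−183/2709)·206000000/183 = 316930.94
  18–34: (1048/4930)²·(1−50/1048)·582000000/50 = 500899.92
  65+: (1173/4930)²·(1−169/1173)·217600000/169 = 62389.294
  → Var(ȳ_str) = 880220.15.
Var(ȳ_srs) = (1 − 402/4930)·380800000/402 = 870022.3.
deff = 880220.15 / 870022.3 = 1.0117.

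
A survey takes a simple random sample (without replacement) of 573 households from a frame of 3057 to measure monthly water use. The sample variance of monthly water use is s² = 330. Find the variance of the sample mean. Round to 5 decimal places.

Under SRS without replacement, Var(ȳ) = (1 − f)·s²/n with f = n/N = 573/3057 = 0.18743867.
Var(ȳ) = (1 − 0.18743867)·330/573 = 0.81256133·0.57591623 = 0.46796726.

0.46797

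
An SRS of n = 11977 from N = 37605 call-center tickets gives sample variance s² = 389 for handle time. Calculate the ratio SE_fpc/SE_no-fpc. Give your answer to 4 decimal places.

0.8255

f = n/N = 11977/37605 = 0.31849488.
SE_no-fpc = √(s²/n) = 0.18021908; SE_fpc = √((1−f)s²/n) = 0.14877684.
Ratio = √(1−f) = 0.82553323.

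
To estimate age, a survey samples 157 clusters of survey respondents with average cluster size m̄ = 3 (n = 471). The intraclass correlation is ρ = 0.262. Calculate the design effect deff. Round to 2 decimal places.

deff = 1 + (3 − 1)·0.262 = 1 + 0.524 = 1.524.

1.52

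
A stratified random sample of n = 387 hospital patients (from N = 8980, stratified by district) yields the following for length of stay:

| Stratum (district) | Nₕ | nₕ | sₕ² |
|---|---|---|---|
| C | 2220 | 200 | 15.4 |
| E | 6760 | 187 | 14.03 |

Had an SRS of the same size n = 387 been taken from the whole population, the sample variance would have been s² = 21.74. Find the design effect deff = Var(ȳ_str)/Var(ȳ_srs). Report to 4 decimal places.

0.8487

Var(ȳ_str) = Σ Wₕ²(1−fₕ)sₕ²/nₕ with Wₕ = Nₕ/8980:
  C: (2220/8980)²·(1−200/2220)·15.4/200 = 0.0042819579
  E: (6760/8980)²·(1−187/6760)·14.03/187 = 0.041340309
  → Var(ȳ_str) = 0.045622267.
Var(ȳ_srs) = (1 − 387/8980)·21.74/387 = 0.053754775.
deff = 0.045622267 / 0.053754775 = 0.8487.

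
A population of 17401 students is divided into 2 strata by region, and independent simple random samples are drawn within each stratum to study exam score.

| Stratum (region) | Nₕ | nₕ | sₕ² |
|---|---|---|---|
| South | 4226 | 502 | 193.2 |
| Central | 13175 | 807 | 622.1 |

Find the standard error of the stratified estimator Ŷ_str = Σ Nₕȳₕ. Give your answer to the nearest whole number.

11475

Var(Ŷ_str) = Σₕ Nₕ²(1 − fₕ)sₕ²/nₕ.
South: 4226²·(1 − 502/4226)·193.2/502 = 6.0567908 × 10^6.
Central: 13175²·(1 − 807/13175)·622.1/807 = 1.2561363 × 10^8.
Sum = 1.3167042 × 10^8.
SE = √(1.3167042 × 10^8) = 11475.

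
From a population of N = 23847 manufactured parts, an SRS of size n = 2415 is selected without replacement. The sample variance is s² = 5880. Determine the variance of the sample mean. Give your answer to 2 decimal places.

2.19

Under SRS without replacement, Var(ȳ) = (1 − f)·s²/n with f = n/N = 2415/23847 = 0.10127060.
Var(ȳ) = (1 − 0.10127060)·5880/2415 = 0.89872940·2.4347826 = 2.1882107.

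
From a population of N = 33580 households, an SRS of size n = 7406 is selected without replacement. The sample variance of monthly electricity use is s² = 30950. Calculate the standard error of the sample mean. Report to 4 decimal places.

Under SRS without replacement, Var(ȳ) = (1 − f)·s²/n with f = n/N = 7406/33580 = 0.22054795.
Var(ȳ) = (1 − 0.22054795)·30950/7406 = 0.77945205·4.179044 = 3.2573644.
SE(ȳ) = √(3.2573644) = 1.8048.

1.8048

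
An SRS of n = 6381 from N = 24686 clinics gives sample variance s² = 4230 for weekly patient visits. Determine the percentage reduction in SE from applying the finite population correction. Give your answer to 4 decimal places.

f = n/N = 6381/24686 = 0.25848659.
SE_no-fpc = √(s²/n) = 0.81419009; SE_fpc = √((1−f)s²/n) = 0.70110863.
Ratio = √(1−f) = 0.86111173. Reduction = 100·(1 − 0.86111173) = 13.8888%.

13.8888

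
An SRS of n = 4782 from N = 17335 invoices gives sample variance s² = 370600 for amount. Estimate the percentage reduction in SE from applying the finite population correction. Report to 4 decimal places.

14.9035

f = n/N = 4782/17335 = 0.27585809.
SE_no-fpc = √(s²/n) = 8.803349; SE_fpc = √((1−f)s²/n) = 7.4913444.
Ratio = √(1−f) = 0.85096528. Reduction = 100·(1 − 0.85096528) = 14.9035%.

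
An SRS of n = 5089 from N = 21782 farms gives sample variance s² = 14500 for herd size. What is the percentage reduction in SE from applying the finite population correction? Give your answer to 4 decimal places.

f = n/N = 5089/21782 = 0.23363328.
SE_no-fpc = √(s²/n) = 1.6879819; SE_fpc = √((1−f)s²/n) = 1.4776994.
Ratio = √(1−f) = 0.87542374. Reduction = 100·(1 − 0.87542374) = 12.4576%.

12.4576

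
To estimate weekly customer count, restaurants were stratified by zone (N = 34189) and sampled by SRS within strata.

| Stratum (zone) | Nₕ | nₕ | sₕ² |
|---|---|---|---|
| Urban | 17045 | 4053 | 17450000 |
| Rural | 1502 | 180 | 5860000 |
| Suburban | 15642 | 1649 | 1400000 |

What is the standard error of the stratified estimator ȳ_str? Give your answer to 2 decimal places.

32.09

Var(ȳ_str) = Σₕ Wₕ²(1 − fₕ)sₕ²/nₕ with Wₕ = Nₕ/N, N = 34189.
Urban: Wₕ = 0.49855217; term = 0.49855217²·(1 − 0.23778234)·17450000/4053 = 815.67856.
Rural: Wₕ = 0.04393226; term = 0.04393226²·(1 − 0.11984021)·5860000/180 = 55.303638.
Suburban: Wₕ = 0.45751558; term = 0.45751558²·(1 − 0.10542130)·1400000/1649 = 158.97825.
Sum = 1029.9604.
SE = √(1029.9604) = 32.09.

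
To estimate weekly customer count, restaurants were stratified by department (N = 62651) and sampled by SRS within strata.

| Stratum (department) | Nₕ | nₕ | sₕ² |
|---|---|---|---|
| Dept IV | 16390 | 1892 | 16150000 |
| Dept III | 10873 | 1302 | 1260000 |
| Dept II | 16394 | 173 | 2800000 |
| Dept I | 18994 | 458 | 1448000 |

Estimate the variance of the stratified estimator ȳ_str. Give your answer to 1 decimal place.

1922.5

Var(ȳ_str) = Σₕ Wₕ²(1 − fₕ)sₕ²/nₕ with Wₕ = Nₕ/N, N = 62651.
Dept IV: Wₕ = 0.26160796; term = 0.26160796²·(1 − 0.11543624)·16150000/1892 = 516.75231.
Dept III: Wₕ = 0.17354871; term = 0.17354871²·(1 − 0.11974616)·1260000/1302 = 25.657259.
Dept II: Wₕ = 0.26167180; term = 0.26167180²·(1 − 0.01055264)·2800000/173 = 1096.5248.
Dept I: Wₕ = 0.30317154; term = 0.30317154²·(1 − 0.02411288)·1448000/458 = 283.58256.
Sum = 1922.5169.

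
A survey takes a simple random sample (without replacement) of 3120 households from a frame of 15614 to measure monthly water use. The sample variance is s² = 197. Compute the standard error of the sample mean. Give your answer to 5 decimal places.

0.22478

Under SRS without replacement, Var(ȳ) = (1 − f)·s²/n with f = n/N = 3120/15614 = 0.19982067.
Var(ȳ) = (1 − 0.19982067)·197/3120 = 0.80017933·0.063141026 = 0.050524143.
SE(ȳ) = √(0.050524143) = 0.22478.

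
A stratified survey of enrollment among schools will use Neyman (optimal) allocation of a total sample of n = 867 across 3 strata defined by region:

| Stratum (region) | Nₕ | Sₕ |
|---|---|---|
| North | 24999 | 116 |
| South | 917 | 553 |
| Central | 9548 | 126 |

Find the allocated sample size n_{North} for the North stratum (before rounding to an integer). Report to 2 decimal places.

Neyman allocation: nₕ = n·NₕSₕ / Σⱼ NⱼSⱼ.
Σ NⱼSⱼ = 24999·116 + 917·553 + 9548·126 = 4.610033 × 10^6.
n_{North} = 867·24999·116 / (4.610033 × 10^6) = 545.38.

545.38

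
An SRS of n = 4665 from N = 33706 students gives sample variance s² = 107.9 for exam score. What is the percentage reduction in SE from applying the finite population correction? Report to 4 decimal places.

f = n/N = 4665/33706 = 0.13840266.
SE_no-fpc = √(s²/n) = 0.15208448; SE_fpc = √((1−f)s²/n) = 0.14116826.
Ratio = √(1−f) = 0.92822268. Reduction = 100·(1 − 0.92822268) = 7.1777%.

7.1777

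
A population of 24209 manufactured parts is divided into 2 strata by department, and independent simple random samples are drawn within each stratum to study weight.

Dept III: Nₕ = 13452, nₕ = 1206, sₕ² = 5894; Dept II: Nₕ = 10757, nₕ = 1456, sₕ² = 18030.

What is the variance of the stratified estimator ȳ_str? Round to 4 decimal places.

Var(ȳ_str) = Σₕ Wₕ²(1 − fₕ)sₕ²/nₕ with Wₕ = Nₕ/N, N = 24209.
Dept III: Wₕ = 0.55566112; term = 0.55566112²·(1 − 0.08965210)·5894/1206 = 1.3736947.
Dept II: Wₕ = 0.44433888; term = 0.44433888²·(1 − 0.13535372)·18030/1456 = 2.1139829.
Sum = 3.4876776.

3.4877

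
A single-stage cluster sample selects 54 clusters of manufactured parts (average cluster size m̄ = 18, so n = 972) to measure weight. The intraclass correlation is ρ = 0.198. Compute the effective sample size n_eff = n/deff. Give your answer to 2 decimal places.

222.63

deff = 1 + (18 − 1)·0.198 = 1 + 3.366 = 4.366.
n_eff = 972 / 4.366 = 222.63.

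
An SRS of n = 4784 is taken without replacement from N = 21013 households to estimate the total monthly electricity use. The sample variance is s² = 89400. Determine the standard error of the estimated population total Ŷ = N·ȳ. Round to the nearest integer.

Var(Ŷ) = N²·Var(ȳ) = N²·(1 − n/N)·s²/n.
f = 4784/21013 = 0.22766859; Var(ȳ) = 0.77233141·89400/4784 = 14.432782.
Var(Ŷ) = 21013² · 14.432782 = 6.3727396 × 10^9.
SE(Ŷ) = √(6.3727396 × 10^9) = 79829.

79829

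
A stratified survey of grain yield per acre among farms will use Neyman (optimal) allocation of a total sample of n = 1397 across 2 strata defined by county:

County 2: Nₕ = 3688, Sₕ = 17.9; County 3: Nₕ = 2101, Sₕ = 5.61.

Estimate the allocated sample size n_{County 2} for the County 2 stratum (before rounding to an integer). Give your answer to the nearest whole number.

Neyman allocation: nₕ = n·NₕSₕ / Σⱼ NⱼSⱼ.
Σ NⱼSⱼ = 3688·17.9 + 2101·5.61 = 77801.81.
n_{County 2} = 1397·3688·17.9 / 77801.81 = 1185.

1185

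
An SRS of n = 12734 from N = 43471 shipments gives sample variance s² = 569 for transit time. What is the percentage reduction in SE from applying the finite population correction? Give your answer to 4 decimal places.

15.9126

f = n/N = 12734/43471 = 0.29293092.
SE_no-fpc = √(s²/n) = 0.21138478; SE_fpc = √((1−f)s²/n) = 0.17774796.
Ratio = √(1−f) = 0.84087400. Reduction = 100·(1 − 0.84087400) = 15.9126%.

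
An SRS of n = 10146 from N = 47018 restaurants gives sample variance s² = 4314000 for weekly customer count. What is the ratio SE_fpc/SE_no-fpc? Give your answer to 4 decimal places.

0.8856

f = n/N = 10146/47018 = 0.21578970.
SE_no-fpc = √(s²/n) = 20.620189; SE_fpc = √((1−f)s²/n) = 18.260342.
Ratio = √(1−f) = 0.88555649.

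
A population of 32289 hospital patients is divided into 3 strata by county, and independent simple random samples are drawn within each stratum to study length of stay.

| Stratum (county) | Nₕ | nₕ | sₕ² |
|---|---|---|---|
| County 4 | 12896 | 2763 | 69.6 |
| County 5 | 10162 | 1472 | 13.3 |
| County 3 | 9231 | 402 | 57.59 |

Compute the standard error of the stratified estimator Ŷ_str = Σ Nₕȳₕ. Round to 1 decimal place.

3970.5

Var(Ŷ_str) = Σₕ Nₕ²(1 − fₕ)sₕ²/nₕ.
County 4: 12896²·(1 − 2763/12896)·69.6/2763 = 3.2917089 × 10^6.
County 5: 10162²·(1 − 1472/10162)·13.3/1472 = 797889.59.
County 3: 9231²·(1 − 402/9231)·57.59/402 = 1.1675656 × 10^7.
Sum = 1.5765254 × 10^7.
SE = √(1.5765254 × 10^7) = 3970.5.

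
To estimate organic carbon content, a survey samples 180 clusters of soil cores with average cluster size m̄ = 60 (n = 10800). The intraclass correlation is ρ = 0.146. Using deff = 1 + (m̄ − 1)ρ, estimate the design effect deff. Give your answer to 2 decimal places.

deff = 1 + (60 − 1)·0.146 = 1 + 8.614 = 9.614.

9.61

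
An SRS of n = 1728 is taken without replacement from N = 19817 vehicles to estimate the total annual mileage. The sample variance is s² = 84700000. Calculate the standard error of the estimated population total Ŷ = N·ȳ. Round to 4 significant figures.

Var(Ŷ) = N²·Var(ȳ) = N²·(1 − n/N)·s²/n.
f = 1728/19817 = 0.08719786; Var(ȳ) = 0.91280214·84700000/1728 = 44742.096.
Var(Ŷ) = 19817² · 44742.096 = 1.7570825 × 10^13.
SE(Ŷ) = √(1.7570825 × 10^13) = 4.192 × 10^6.

4.192 × 10^6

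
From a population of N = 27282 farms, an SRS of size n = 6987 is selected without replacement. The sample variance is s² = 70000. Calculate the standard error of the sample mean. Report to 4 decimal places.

Under SRS without replacement, Var(ȳ) = (1 − f)·s²/n with f = n/N = 6987/27282 = 0.25610293.
Var(ȳ) = (1 − 0.25610293)·70000/6987 = 0.74389707·10.018606 = 7.4528117.
SE(ȳ) = √(7.4528117) = 2.7300.

2.7300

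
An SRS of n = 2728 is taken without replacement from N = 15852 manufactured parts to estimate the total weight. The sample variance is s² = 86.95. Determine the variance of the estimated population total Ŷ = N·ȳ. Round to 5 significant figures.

6.6309 × 10^6

Var(Ŷ) = N²·Var(ȳ) = N²·(1 − n/N)·s²/n.
f = 2728/15852 = 0.17209185; Var(ȳ) = 0.82790815·86.95/2728 = 0.026388055.
Var(Ŷ) = 15852² · 0.026388055 = 6.6309463 × 10^6.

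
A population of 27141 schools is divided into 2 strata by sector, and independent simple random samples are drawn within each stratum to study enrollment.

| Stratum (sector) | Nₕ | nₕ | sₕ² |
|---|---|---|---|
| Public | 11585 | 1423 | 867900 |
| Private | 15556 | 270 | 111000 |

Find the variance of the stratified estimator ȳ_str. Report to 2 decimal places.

230.18

Var(ȳ_str) = Σₕ Wₕ²(1 − fₕ)sₕ²/nₕ with Wₕ = Nₕ/N, N = 27141.
Public: Wₕ = 0.42684499; term = 0.42684499²·(1 − 0.12283125)·867900/1423 = 97.473896.
Private: Wₕ = 0.57315501; term = 0.57315501²·(1 − 0.01735665)·111000/270 = 132.70868.
Sum = 230.18258.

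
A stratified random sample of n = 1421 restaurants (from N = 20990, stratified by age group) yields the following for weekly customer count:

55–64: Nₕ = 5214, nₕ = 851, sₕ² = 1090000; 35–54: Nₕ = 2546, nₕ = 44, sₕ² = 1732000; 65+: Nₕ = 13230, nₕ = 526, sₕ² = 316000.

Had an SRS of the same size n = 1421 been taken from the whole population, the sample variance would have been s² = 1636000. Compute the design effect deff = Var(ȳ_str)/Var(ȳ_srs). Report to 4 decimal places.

0.8054

Var(ȳ_str) = Σ Wₕ²(1−fₕ)sₕ²/nₕ with Wₕ = Nₕ/20990:
  55–64: (5214/20990)²·(1−851/5214)·1090000/851 = 66.134534
  35–54: (2546/20990)²·(1−44/2546)·1732000/44 = 569.13598
  65+: (13230/20990)²·(1−526/13230)·316000/526 = 229.18004
  → Var(ȳ_str) = 864.45055.
Var(ȳ_srs) = (1 − 1421/20990)·1636000/1421 = 1073.36.
deff = 864.45055 / 1073.36 = 0.8054.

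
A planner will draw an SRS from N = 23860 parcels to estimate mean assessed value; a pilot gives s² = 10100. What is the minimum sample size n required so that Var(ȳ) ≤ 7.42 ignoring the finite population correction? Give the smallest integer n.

1362

Without fpc, n₀ = s²/D = 10100/7.42 = 1361.1860.
Rounding up, n = 1362.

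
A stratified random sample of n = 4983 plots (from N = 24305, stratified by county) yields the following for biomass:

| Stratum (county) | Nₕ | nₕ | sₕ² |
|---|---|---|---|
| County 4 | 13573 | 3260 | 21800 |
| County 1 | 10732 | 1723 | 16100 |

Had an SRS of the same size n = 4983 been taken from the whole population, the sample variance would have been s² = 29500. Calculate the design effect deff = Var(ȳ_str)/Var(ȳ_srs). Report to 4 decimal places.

Var(ȳ_str) = Σ Wₕ²(1−fₕ)sₕ²/nₕ with Wₕ = Nₕ/24305:
  County 4: (13573/24305)²·(1−3260/13573)·21800/3260 = 1.5845593
  County 1: (10732/24305)²·(1−1723/10732)·16100/1723 = 1.529349
  → Var(ȳ_str) = 3.1139083.
Var(ȳ_srs) = (1 − 4983/24305)·29500/4983 = 4.7063864.
deff = 3.1139083 / 4.7063864 = 0.6616.

0.6616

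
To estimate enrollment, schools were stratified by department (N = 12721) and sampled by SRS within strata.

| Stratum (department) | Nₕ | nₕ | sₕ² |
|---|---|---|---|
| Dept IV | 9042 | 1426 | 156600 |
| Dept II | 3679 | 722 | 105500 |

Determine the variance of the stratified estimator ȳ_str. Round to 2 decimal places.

Var(ȳ_str) = Σₕ Wₕ²(1 − fₕ)sₕ²/nₕ with Wₕ = Nₕ/N, N = 12721.
Dept IV: Wₕ = 0.71079318; term = 0.71079318²·(1 − 0.15770847)·156600/1426 = 46.732731.
Dept II: Wₕ = 0.28920682; term = 0.28920682²·(1 − 0.19624898)·105500/722 = 9.82322.
Sum = 56.555951.

56.56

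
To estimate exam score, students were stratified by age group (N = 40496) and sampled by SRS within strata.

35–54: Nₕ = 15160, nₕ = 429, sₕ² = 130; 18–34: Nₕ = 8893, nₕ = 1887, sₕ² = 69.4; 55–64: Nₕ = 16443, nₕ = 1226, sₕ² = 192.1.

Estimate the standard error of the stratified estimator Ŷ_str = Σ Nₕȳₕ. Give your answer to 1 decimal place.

10448.5

Var(Ŷ_str) = Σₕ Nₕ²(1 − fₕ)sₕ²/nₕ.
35–54: 15160²·(1 − 429/15160)·130/429 = 6.7673321 × 10^7.
18–34: 8893²·(1 − 1887/8893)·69.4/1887 = 2.2914268 × 10^6.
55–64: 16443²·(1 − 1226/16443)·192.1/1226 = 3.92055 × 10^7.
Sum = 1.0917025 × 10^8.
SE = √(1.0917025 × 10^8) = 10448.5.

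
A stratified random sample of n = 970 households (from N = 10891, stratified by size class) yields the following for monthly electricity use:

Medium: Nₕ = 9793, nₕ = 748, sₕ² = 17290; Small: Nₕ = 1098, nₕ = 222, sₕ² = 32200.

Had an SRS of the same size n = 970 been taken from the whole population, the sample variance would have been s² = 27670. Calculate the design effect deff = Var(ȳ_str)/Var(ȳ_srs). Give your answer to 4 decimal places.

0.7096

Var(ȳ_str) = Σ Wₕ²(1−fₕ)sₕ²/nₕ with Wₕ = Nₕ/10891:
  Medium: (9793/10891)²·(1−748/9793)·17290/748 = 17.261646
  Small: (1098/10891)²·(1−222/1098)·32200/222 = 1.1761801
  → Var(ȳ_str) = 18.437826.
Var(ȳ_srs) = (1 − 970/10891)·27670/970 = 25.985143.
deff = 18.437826 / 25.985143 = 0.7096.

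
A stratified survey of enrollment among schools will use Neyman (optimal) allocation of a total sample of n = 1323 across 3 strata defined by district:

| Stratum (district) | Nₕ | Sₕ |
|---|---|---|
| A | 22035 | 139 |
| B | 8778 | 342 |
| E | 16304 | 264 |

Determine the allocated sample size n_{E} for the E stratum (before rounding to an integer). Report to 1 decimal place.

549.2

Neyman allocation: nₕ = n·NₕSₕ / Σⱼ NⱼSⱼ.
Σ NⱼSⱼ = 22035·139 + 8778·342 + 16304·264 = 1.0369197 × 10^7.
n_{E} = 1323·16304·264 / (1.0369197 × 10^7) = 549.2.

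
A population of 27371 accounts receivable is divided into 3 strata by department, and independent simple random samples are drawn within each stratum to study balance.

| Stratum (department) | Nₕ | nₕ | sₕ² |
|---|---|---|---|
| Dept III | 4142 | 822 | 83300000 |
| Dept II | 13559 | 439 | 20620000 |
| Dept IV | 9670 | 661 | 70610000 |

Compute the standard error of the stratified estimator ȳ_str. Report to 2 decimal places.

159.48

Var(ȳ_str) = Σₕ Wₕ²(1 − fₕ)sₕ²/nₕ with Wₕ = Nₕ/N, N = 27371.
Dept III: Wₕ = 0.15132805; term = 0.15132805²·(1 − 0.19845485)·83300000/822 = 1860.116.
Dept II: Wₕ = 0.49537832; term = 0.49537832²·(1 − 0.03237702)·20620000/439 = 11153.324.
Dept IV: Wₕ = 0.35329363; term = 0.35329363²·(1 − 0.06835574)·70610000/661 = 12421.856.
Sum = 25435.296.
SE = √(25435.296) = 159.48.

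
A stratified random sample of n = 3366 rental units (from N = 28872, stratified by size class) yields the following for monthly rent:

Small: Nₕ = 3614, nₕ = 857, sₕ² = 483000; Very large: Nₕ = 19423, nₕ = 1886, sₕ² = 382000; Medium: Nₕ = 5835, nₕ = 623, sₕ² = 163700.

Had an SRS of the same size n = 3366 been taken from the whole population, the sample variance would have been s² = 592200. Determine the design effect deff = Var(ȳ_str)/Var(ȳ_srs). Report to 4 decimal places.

Var(ȳ_str) = Σ Wₕ²(1−fₕ)sₕ²/nₕ with Wₕ = Nₕ/28872:
  Small: (3614/28872)²·(1−857/3614)·483000/857 = 6.7365492
  Very large: (19423/28872)²·(1−1886/19423)·382000/1886 = 82.763633
  Medium: (5835/28872)²·(1−623/5835)·163700/623 = 9.5863253
  → Var(ȳ_str) = 99.086508.
Var(ȳ_srs) = (1 − 3366/28872)·592200/3366 = 155.42461.
deff = 99.086508 / 155.42461 = 0.6375.

0.6375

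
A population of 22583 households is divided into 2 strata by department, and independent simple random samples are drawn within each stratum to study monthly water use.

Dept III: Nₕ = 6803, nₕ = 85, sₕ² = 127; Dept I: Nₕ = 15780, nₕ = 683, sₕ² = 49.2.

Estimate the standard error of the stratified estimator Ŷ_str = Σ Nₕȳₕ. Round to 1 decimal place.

9243.7

Var(Ŷ_str) = Σₕ Nₕ²(1 − fₕ)sₕ²/nₕ.
Dept III: 6803²·(1 − 85/6803)·127/85 = 6.8284992 × 10^7.
Dept I: 15780²·(1 − 683/15780)·49.2/683 = 1.7160979 × 10^7.
Sum = 8.5445971 × 10^7.
SE = √(8.5445971 × 10^7) = 9243.7.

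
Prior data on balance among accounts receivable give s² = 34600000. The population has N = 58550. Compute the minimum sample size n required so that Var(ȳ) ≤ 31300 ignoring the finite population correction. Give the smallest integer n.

Without fpc, n₀ = s²/D = 34600000/31300 = 1105.4313.
Rounding up, n = 1106.

1106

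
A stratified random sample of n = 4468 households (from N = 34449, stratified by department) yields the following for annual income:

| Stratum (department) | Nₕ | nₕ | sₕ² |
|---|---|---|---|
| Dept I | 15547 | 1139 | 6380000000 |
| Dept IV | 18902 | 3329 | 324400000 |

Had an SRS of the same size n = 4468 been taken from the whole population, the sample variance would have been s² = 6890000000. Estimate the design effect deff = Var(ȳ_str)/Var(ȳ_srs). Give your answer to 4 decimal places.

Var(ȳ_str) = Σ Wₕ²(1−fₕ)sₕ²/nₕ with Wₕ = Nₕ/34449:
  Dept I: (15547/34449)²·(1−1139/15547)·6380000000/1139 = 1.0572897 × 10^6
  Dept IV: (18902/34449)²·(1−3329/18902)·324400000/3329 = 24170.957
  → Var(ȳ_str) = 1.0814607 × 10^6.
Var(ȳ_srs) = (1 − 4468/34449)·6890000000/4468 = 1.3420712 × 10^6.
deff = (1.0814607 × 10^6) / (1.3420712 × 10^6) = 0.8058.

0.8058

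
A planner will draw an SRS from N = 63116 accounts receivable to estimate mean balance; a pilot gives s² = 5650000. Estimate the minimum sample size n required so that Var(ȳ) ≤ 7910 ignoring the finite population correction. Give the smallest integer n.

Without fpc, n₀ = s²/D = 5650000/7910 = 714.2857.
Rounding up, n = 715.

715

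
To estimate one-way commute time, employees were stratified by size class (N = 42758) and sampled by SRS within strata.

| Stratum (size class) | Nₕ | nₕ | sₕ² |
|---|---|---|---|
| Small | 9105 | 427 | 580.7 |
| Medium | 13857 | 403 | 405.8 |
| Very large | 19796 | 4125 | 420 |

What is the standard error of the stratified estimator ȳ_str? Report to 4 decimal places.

0.4228

Var(ȳ_str) = Σₕ Wₕ²(1 − fₕ)sₕ²/nₕ with Wₕ = Nₕ/N, N = 42758.
Small: Wₕ = 0.21294261; term = 0.21294261²·(1 − 0.04689731)·580.7/427 = 0.058774478.
Medium: Wₕ = 0.32407970; term = 0.32407970²·(1 − 0.02908277)·405.8/403 = 0.10268166.
Very large: Wₕ = 0.46297769; term = 0.46297769²·(1 − 0.20837543)·420/4125 = 0.017276857.
Sum = 0.178733.
SE = √(0.178733) = 0.4228.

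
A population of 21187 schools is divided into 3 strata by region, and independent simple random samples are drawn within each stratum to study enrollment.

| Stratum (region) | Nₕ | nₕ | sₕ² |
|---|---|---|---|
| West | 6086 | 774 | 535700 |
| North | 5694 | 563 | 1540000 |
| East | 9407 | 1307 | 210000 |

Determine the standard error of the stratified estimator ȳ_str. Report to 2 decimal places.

Var(ȳ_str) = Σₕ Wₕ²(1 − fₕ)sₕ²/nₕ with Wₕ = Nₕ/N, N = 21187.
West: Wₕ = 0.28725162; term = 0.28725162²·(1 − 0.12717713)·535700/774 = 49.846167.
North: Wₕ = 0.26874971; term = 0.26874971²·(1 − 0.09887601)·1540000/563 = 178.02987.
East: Wₕ = 0.44399868; term = 0.44399868²·(1 − 0.13893909)·210000/1307 = 27.273504.
Sum = 255.14954.
SE = √(255.14954) = 15.97.

15.97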